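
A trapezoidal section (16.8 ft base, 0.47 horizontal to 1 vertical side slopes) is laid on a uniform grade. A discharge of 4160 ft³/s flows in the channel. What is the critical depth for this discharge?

y_c = 11.1 ft

At critical depth, Q² T / (g A³) = 1, i.e. A³/T = Q²/g = 4160²/32.2 = 537400.
At y = 7.9 ft: A³/T = 175700 — low.
At y = 13.5 ft: A³/T = 1034000 — high.
At y = 11.1 ft: A³/T = 536000 — ≈ 537400.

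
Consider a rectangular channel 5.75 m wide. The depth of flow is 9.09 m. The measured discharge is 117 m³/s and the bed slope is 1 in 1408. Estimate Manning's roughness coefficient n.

n = 0.02

Flow area A = b·y = 5.75 × 9.09 = 52.27 m². Wetted perimeter P = b + 2y = 5.75 + 2×9.09 = 23.93 m.
Hydraulic radius R = A/P = 52.27/23.93 = 2.184 m.
Rearranging Manning's equation: n = (1/Q) A R^(2/3) S^(1/2) = (1/117) × 52.27 × 2.184^(2/3) × √0.0007102 = 0.02.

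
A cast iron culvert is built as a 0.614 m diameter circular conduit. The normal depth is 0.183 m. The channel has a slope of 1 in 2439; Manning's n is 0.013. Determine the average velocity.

For a circular section of diameter D = 0.614 m at depth y = 0.183 m, the central angle is θ = 2 arccos(1 − 2y/D) = 2.31 rad. Then A = (D²/8)(θ − sin θ) = 0.07403 m² and P = Dθ/2 = 0.7092 m.
Hydraulic radius R = A/P = 0.07403/0.7092 = 0.1044 m.
From Manning's equation, V = (1/n) R^(2/3) S^(1/2) = (1/0.013) × 0.1044^(2/3) × 0.00041^(1/2) = 0.345 m/s.

V = 0.345 m/s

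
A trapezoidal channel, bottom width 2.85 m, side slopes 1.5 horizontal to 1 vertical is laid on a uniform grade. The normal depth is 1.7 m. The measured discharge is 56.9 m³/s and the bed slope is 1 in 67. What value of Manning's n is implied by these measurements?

n = 0.02

With bottom width b = 2.85 m and side slope z = 1.5: A = (b + zy)y = (2.85 + 1.5×1.7)×1.7 = 9.18 m²; P = b + 2y√(1+z²) = 2.85 + 2×1.7×1.803 = 8.979 m.
Hydraulic radius R = A/P = 9.18/8.979 = 1.022 m.
Rearranging Manning's equation: n = (1/Q) A R^(2/3) S^(1/2) = (1/56.9) × 9.18 × 1.022^(2/3) × √0.01493 = 0.02.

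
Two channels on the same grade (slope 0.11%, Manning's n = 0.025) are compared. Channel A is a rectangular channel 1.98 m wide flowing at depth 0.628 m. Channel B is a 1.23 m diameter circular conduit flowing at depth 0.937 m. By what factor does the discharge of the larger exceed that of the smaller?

Channel A: Flow area A = b·y = 1.98 × 0.628 = 1.243 m². Wetted perimeter P = b + 2y = 1.98 + 2×0.628 = 3.236 m. Hydraulic radius R = A/P = 1.243/3.236 = 0.3843 m. Q_A = (1/0.025)·1.243·0.3843^(2/3)·√0.0011 = 0.8719 m³/s.
Channel B: For a circular section of diameter D = 1.23 m at depth y = 0.937 m, the central angle is θ = 2 arccos(1 − 2y/D) = 4.244 rad. Then A = (D²/8)(θ − sin θ) = 0.9713 m² and P = Dθ/2 = 2.61 m. Hydraulic radius R = A/P = 0.9713/2.61 = 0.3721 m. Q_B = (1/0.025)·0.9713·0.3721^(2/3)·√0.0011 = 0.6666 m³/s.
The larger discharge is 0.8719 m³/s and the smaller is 0.6666 m³/s; the ratio is 1.31.

1.31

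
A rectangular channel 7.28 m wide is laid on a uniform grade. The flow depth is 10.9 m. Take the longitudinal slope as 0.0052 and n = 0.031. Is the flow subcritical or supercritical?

subcritical

Flow area A = b·y = 7.28 × 10.9 = 79.35 m². Wetted perimeter P = b + 2y = 7.28 + 2×10.9 = 29.08 m.
Hydraulic radius R = A/P = 79.35/29.08 = 2.729 m.
V = (1/n) R^(2/3) √S = (1/0.031) × 2.729^(2/3) × √0.0052 = 4.542 m/s. Hydraulic depth D_h = A/T = 79.35/7.28 = 10.9 m.
Froude number Fr = V/√(g·D_h) = 4.542/√(9.81×10.9) = 0.439, which is less than 1, so the flow is subcritical.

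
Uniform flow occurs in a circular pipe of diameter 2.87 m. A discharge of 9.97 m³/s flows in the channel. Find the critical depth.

y_c = 1.38 m

At critical depth, Q² T / (g A³) = 1, i.e. A³/T = Q²/g = 9.97²/9.81 = 10.13.
At y = 0.983 m: A³/T = 2.761 — short.
At y = 1.38 m: A³/T = 10.16 — matches.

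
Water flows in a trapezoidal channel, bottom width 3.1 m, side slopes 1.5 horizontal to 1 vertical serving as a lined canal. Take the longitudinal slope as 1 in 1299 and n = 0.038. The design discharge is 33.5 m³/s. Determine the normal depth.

y_n = 3.56 m

Manning's equation rearranged: A R^(2/3) = nQ / (1·√S) = 0.038 × 33.5 / (√0.0007698) = 45.88.
Trying y = 2.71 m: A R^(2/3) = 25.54 — short.
Trying y = 4.2 m: A R^(2/3) = 66.05 — over.
Trying y = 3.56 m: A R^(2/3) = 45.86 — close enough.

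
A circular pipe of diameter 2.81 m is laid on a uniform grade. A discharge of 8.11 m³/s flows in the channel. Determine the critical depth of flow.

y_c = 1.25 m

At critical depth, Q² T / (g A³) = 1, i.e. A³/T = Q²/g = 8.11²/9.81 = 6.705.
Trying y = 1.39 m: A³/T = 10.18 — over.
Trying y = 0.854 m: A³/T = 1.564 — short.
Trying y = 1.25 m: A³/T = 6.786 — ≈ 6.705.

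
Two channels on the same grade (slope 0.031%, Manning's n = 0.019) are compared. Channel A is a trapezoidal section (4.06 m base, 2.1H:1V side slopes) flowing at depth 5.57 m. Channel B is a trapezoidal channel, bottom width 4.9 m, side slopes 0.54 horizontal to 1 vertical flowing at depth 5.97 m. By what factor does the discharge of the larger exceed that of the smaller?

1.95

Channel A: With bottom width b = 4.06 m and side slope z = 2.1: A = (b + zy)y = (4.06 + 2.1×5.57)×5.57 = 87.77 m²; P = b + 2y√(1+z²) = 4.06 + 2×5.57×2.326 = 29.97 m. Hydraulic radius R = A/P = 87.77/29.97 = 2.928 m. Q_A = (1/0.019)·87.77·2.928^(2/3)·√0.00031 = 166.5 m³/s.
Channel B: With bottom width b = 4.9 m and side slope z = 0.54: A = (b + zy)y = (4.9 + 0.54×5.97)×5.97 = 48.5 m²; P = b + 2y√(1+z²) = 4.9 + 2×5.97×1.136 = 18.47 m. Hydraulic radius R = A/P = 48.5/18.47 = 2.626 m. Q_B = (1/0.019)·48.5·2.626^(2/3)·√0.00031 = 85.54 m³/s.
The larger discharge is 166.5 m³/s and the smaller is 85.54 m³/s; the ratio is 1.95.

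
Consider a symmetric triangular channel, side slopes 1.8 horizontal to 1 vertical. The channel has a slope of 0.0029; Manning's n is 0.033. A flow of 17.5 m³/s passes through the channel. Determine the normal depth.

y_n = 2.4 m

Manning's equation rearranged: A R^(2/3) = nQ / (1·√S) = 0.033 × 17.5 / (√0.0029) = 10.72.
Try y = 2.64 m: A R^(2/3) = 13.8 — high.
Try y = 1.69 m: A R^(2/3) = 4.201 — low.
Try y = 2.4 m: A R^(2/3) = 10.7 — close enough.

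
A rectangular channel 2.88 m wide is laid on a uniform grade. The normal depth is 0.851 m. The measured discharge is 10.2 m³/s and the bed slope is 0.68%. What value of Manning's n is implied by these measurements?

Flow area A = b·y = 2.88 × 0.851 = 2.451 m². Wetted perimeter P = b + 2y = 2.88 + 2×0.851 = 4.582 m.
Hydraulic radius R = A/P = 2.451/4.582 = 0.5349 m.
Rearranging Manning's equation: n = (1/Q) A R^(2/3) S^(1/2) = (1/10.2) × 2.451 × 0.5349^(2/3) × √0.0068 = 0.0131.

n = 0.0131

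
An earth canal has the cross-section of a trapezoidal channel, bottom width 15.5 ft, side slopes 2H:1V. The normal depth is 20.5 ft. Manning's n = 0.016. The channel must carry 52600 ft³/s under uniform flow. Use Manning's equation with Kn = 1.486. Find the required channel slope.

S = 0.01

With bottom width b = 15.5 ft and side slope z = 2: A = (b + zy)y = (15.5 + 2×20.5)×20.5 = 1158 ft²; P = b + 2y√(1+z²) = 15.5 + 2×20.5×2.236 = 107.2 ft.
Hydraulic radius R = A/P = 1158/107.2 = 10.81 ft.
From Manning's equation, S = [nQ / (1.486 A R^(2/3))]² = [0.016 × 52600 / (1.486 × 1158 × 10.81^(2/3))]² = 0.01.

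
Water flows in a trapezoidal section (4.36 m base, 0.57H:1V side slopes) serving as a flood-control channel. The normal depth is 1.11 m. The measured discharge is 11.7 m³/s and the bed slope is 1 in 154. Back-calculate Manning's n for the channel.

n = 0.0329

With bottom width b = 4.36 m and side slope z = 0.57: A = (b + zy)y = (4.36 + 0.57×1.11)×1.11 = 5.542 m²; P = b + 2y√(1+z²) = 4.36 + 2×1.11×1.151 = 6.915 m.
Hydraulic radius R = A/P = 5.542/6.915 = 0.8014 m.
Rearranging Manning's equation: n = (1/Q) A R^(2/3) S^(1/2) = (1/11.7) × 5.542 × 0.8014^(2/3) × √0.006494 = 0.0329.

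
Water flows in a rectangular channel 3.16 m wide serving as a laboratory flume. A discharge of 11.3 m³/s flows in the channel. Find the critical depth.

y_c = 1.09 m

For a rectangular channel, critical depth y_c = (q²/g)^(1/3) where q = Q/b = 11.3/3.16 = 3.576 m²/s.
So y_c = (3.576²/9.81)^(1/3) = 1.09 m.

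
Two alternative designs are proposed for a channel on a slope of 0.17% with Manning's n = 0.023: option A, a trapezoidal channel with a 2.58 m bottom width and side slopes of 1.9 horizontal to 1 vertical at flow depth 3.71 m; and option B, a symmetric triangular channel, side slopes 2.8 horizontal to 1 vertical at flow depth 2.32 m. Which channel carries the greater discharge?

Channel A: With bottom width b = 2.58 m and side slope z = 1.9: A = (b + zy)y = (2.58 + 1.9×3.71)×3.71 = 35.72 m²; P = b + 2y√(1+z²) = 2.58 + 2×3.71×2.147 = 18.51 m. Hydraulic radius R = A/P = 35.72/18.51 = 1.93 m. Q_A = (1/0.023)·35.72·1.93^(2/3)·√0.0017 = 99.26 m³/s.
Channel B: For a triangular section with side slope z = 2.8: A = zy² = 2.8×2.32² = 15.07 m²; P = 2y√(1+z²) = 2×2.32×2.973 = 13.8 m. Hydraulic radius R = A/P = 15.07/13.8 = 1.092 m. Q_B = (1/0.023)·15.07·1.092^(2/3)·√0.0017 = 28.66 m³/s.
Q_A = 99.26 m³/s vs Q_B = 28.66 m³/s, so channel A carries more.

channel A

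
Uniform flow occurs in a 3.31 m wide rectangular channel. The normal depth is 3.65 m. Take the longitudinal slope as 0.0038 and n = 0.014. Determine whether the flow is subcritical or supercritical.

subcritical

Flow area A = b·y = 3.31 × 3.65 = 12.08 m². Wetted perimeter P = b + 2y = 3.31 + 2×3.65 = 10.61 m.
Hydraulic radius R = A/P = 12.08/10.61 = 1.139 m.
V = (1/n) R^(2/3) √S = (1/0.014) × 1.139^(2/3) × √0.0038 = 4.801 m/s. Hydraulic depth D_h = A/T = 12.08/3.31 = 3.65 m.
Froude number Fr = V/√(g·D_h) = 4.801/√(9.81×3.65) = 0.802, which is less than 1, so the flow is subcritical.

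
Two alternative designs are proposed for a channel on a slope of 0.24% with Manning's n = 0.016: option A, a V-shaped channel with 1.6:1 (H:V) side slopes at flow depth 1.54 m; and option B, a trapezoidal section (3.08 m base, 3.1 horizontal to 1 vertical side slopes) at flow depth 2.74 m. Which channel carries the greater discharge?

Channel A: For a triangular section with side slope z = 1.6: A = zy² = 1.6×1.54² = 3.795 m²; P = 2y√(1+z²) = 2×1.54×1.887 = 5.811 m. Hydraulic radius R = A/P = 3.795/5.811 = 0.653 m. Q_A = (1/0.016)·3.795·0.653^(2/3)·√0.0024 = 8.745 m³/s.
Channel B: With bottom width b = 3.08 m and side slope z = 3.1: A = (b + zy)y = (3.08 + 3.1×2.74)×2.74 = 31.71 m²; P = b + 2y√(1+z²) = 3.08 + 2×2.74×3.257 = 20.93 m. Hydraulic radius R = A/P = 31.71/20.93 = 1.515 m. Q_B = (1/0.016)·31.71·1.515^(2/3)·√0.0024 = 128.1 m³/s.
Q_A = 8.745 m³/s vs Q_B = 128.1 m³/s, so channel B carries more.

channel B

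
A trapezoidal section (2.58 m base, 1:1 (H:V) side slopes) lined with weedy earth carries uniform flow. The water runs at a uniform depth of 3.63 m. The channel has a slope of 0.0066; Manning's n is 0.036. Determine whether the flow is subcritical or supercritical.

With bottom width b = 2.58 m and side slope z = 1: A = (b + zy)y = (2.58 + 1×3.63)×3.63 = 22.54 m²; P = b + 2y√(1+z²) = 2.58 + 2×3.63×1.414 = 12.85 m.
Hydraulic radius R = A/P = 22.54/12.85 = 1.755 m.
V = (1/n) R^(2/3) √S = (1/0.036) × 1.755^(2/3) × √0.0066 = 3.283 m/s. Hydraulic depth D_h = A/T = 22.54/9.84 = 2.291 m.
Froude number Fr = V/√(g·D_h) = 3.283/√(9.81×2.291) = 0.693, which is less than 1, so the flow is subcritical.

subcritical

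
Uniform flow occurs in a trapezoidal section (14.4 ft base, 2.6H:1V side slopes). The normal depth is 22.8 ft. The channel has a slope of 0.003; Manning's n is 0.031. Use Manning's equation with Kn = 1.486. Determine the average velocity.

With bottom width b = 14.4 ft and side slope z = 2.6: A = (b + zy)y = (14.4 + 2.6×22.8)×22.8 = 1680 ft²; P = b + 2y√(1+z²) = 14.4 + 2×22.8×2.786 = 141.4 ft.
Hydraulic radius R = A/P = 1680/141.4 = 11.88 ft.
From Manning's equation, V = (1.486/n) R^(2/3) S^(1/2) = (1.486/0.031) × 11.88^(2/3) × 0.003^(1/2) = 13.7 ft/s.

V = 13.7 ft/s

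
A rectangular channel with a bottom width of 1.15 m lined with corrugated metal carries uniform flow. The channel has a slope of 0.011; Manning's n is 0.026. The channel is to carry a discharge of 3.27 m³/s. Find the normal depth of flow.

Manning's equation rearranged: A R^(2/3) = nQ / (1·√S) = 0.026 × 3.27 / (√0.011) = 0.8106.
Try y = 1.16 m: A R^(2/3) = 0.7053 — short.
Try y = 1.42 m: A R^(2/3) = 0.9002 — over.
Try y = 1.3 m: A R^(2/3) = 0.8098 — ≈ 0.8106.

y_n = 1.3 m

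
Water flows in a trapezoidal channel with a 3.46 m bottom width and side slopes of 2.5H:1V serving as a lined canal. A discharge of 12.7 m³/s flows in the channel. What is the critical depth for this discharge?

At critical depth, Q² T / (g A³) = 1, i.e. A³/T = Q²/g = 12.7²/9.81 = 16.44.
Trying y = 0.758 m: A³/T = 9.225 — short.
Trying y = 0.983 m: A³/T = 23.5 — over.
Trying y = 0.891 m: A³/T = 16.44 — close enough.

y_c = 0.891 m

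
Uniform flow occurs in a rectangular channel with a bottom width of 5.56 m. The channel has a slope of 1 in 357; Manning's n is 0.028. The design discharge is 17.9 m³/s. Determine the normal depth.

y_n = 1.66 m

Manning's equation rearranged: A R^(2/3) = nQ / (1·√S) = 0.028 × 17.9 / (√0.002801) = 9.47.
Try y = 1.31 m: A R^(2/3) = 6.741 — low.
Try y = 2.03 m: A R^(2/3) = 12.56 — high.
Try y = 1.66 m: A R^(2/3) = 9.47 — close enough.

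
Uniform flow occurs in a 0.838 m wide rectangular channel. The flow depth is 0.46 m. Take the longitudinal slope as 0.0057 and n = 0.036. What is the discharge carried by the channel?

Flow area A = b·y = 0.838 × 0.46 = 0.3855 m². Wetted perimeter P = b + 2y = 0.838 + 2×0.46 = 1.758 m.
Hydraulic radius R = A/P = 0.3855/1.758 = 0.2193 m.
Manning's equation: Q = (1/n) A R^(2/3) S^(1/2) = (1/0.036) × 0.3855 × 0.2193^(2/3) × 0.0057^(1/2) = 0.294 m³/s.

Q = 0.294 m³/s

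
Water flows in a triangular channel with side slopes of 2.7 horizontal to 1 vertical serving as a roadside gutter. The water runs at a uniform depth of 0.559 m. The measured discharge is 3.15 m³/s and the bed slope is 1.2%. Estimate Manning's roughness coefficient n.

For a triangular section with side slope z = 2.7: A = zy² = 2.7×0.559² = 0.8437 m²; P = 2y√(1+z²) = 2×0.559×2.879 = 3.219 m.
Hydraulic radius R = A/P = 0.8437/3.219 = 0.2621 m.
Rearranging Manning's equation: n = (1/Q) A R^(2/3) S^(1/2) = (1/3.15) × 0.8437 × 0.2621^(2/3) × √0.012 = 0.012.

n = 0.012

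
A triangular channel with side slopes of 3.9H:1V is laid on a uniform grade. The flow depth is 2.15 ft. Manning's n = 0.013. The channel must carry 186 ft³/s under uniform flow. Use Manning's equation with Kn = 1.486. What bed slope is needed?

S = 0.00772

For a triangular section with side slope z = 3.9: A = zy² = 3.9×2.15² = 18.03 ft²; P = 2y√(1+z²) = 2×2.15×4.026 = 17.31 ft.
Hydraulic radius R = A/P = 18.03/17.31 = 1.041 ft.
From Manning's equation, S = [nQ / (1.486 A R^(2/3))]² = [0.013 × 186 / (1.486 × 18.03 × 1.041^(2/3))]² = 0.00772.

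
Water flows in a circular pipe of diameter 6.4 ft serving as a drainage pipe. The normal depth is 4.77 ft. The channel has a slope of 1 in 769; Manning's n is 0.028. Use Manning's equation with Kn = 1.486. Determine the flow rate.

For a circular section of diameter D = 6.4 ft at depth y = 4.77 ft, the central angle is θ = 2 arccos(1 − 2y/D) = 4.167 rad. Then A = (D²/8)(θ − sin θ) = 25.71 ft² and P = Dθ/2 = 13.34 ft.
Hydraulic radius R = A/P = 25.71/13.34 = 1.928 ft.
Manning's equation: Q = (1.486/n) A R^(2/3) S^(1/2) = (1.486/0.028) × 25.71 × 1.928^(2/3) × 0.0013^(1/2) = 76.2 ft³/s.

Q = 76.2 ft³/s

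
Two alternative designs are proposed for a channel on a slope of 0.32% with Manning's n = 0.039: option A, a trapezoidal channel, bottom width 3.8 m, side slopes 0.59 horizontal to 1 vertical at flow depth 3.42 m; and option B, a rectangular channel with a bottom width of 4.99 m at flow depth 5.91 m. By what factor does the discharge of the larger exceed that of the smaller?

1.52

Channel A: With bottom width b = 3.8 m and side slope z = 0.59: A = (b + zy)y = (3.8 + 0.59×3.42)×3.42 = 19.9 m²; P = b + 2y√(1+z²) = 3.8 + 2×3.42×1.161 = 11.74 m. Hydraulic radius R = A/P = 19.9/11.74 = 1.695 m. Q_A = (1/0.039)·19.9·1.695^(2/3)·√0.0032 = 41.02 m³/s.
Channel B: Flow area A = b·y = 4.99 × 5.91 = 29.49 m². Wetted perimeter P = b + 2y = 4.99 + 2×5.91 = 16.81 m. Hydraulic radius R = A/P = 29.49/16.81 = 1.754 m. Q_B = (1/0.039)·29.49·1.754^(2/3)·√0.0032 = 62.22 m³/s.
The larger discharge is 62.22 m³/s and the smaller is 41.02 m³/s; the ratio is 1.52.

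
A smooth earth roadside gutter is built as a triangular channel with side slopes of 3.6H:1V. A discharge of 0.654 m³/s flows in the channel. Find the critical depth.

At critical depth, Q² T / (g A³) = 1, i.e. A³/T = Q²/g = 0.654²/9.81 = 0.0436.
At y = 0.288 m: A³/T = 0.01284 — too small.
At y = 0.428 m: A³/T = 0.09307 — too large.
At y = 0.368 m: A³/T = 0.04373 — ≈ 0.0436.

y_c = 0.368 m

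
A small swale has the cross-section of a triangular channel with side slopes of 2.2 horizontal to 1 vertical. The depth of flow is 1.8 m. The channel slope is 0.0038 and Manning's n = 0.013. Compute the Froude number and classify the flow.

supercritical

For a triangular section with side slope z = 2.2: A = zy² = 2.2×1.8² = 7.128 m²; P = 2y√(1+z²) = 2×1.8×2.417 = 8.7 m.
Hydraulic radius R = A/P = 7.128/8.7 = 0.8193 m.
V = (1/n) R^(2/3) √S = (1/0.013) × 0.8193^(2/3) × √0.0038 = 4.152 m/s. Hydraulic depth D_h = A/T = 7.128/7.92 = 0.9 m.
Froude number Fr = V/√(g·D_h) = 4.152/√(9.81×0.9) = 1.4, which is greater than 1, so the flow is supercritical.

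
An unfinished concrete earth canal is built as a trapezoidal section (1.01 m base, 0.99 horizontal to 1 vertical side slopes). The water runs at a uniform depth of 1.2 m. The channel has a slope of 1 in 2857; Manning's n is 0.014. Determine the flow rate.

With bottom width b = 1.01 m and side slope z = 0.99: A = (b + zy)y = (1.01 + 0.99×1.2)×1.2 = 2.638 m²; P = b + 2y√(1+z²) = 1.01 + 2×1.2×1.407 = 4.387 m.
Hydraulic radius R = A/P = 2.638/4.387 = 0.6012 m.
Manning's equation: Q = (1/n) A R^(2/3) S^(1/2) = (1/0.014) × 2.638 × 0.6012^(2/3) × 0.00035^(1/2) = 2.51 m³/s.

Q = 2.51 m³/s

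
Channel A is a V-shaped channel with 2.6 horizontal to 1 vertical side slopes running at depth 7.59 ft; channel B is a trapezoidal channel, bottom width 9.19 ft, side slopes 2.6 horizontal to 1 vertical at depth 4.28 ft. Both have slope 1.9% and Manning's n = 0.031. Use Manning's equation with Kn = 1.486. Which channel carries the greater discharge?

channel A

Channel A: For a triangular section with side slope z = 2.6: A = zy² = 2.6×7.59² = 149.8 ft²; P = 2y√(1+z²) = 2×7.59×2.786 = 42.29 ft. Hydraulic radius R = A/P = 149.8/42.29 = 3.542 ft. Q_A = (1.486/0.031)·149.8·3.542^(2/3)·√0.019 = 2300 ft³/s.
Channel B: With bottom width b = 9.19 ft and side slope z = 2.6: A = (b + zy)y = (9.19 + 2.6×4.28)×4.28 = 86.96 ft²; P = b + 2y√(1+z²) = 9.19 + 2×4.28×2.786 = 33.04 ft. Hydraulic radius R = A/P = 86.96/33.04 = 2.632 ft. Q_B = (1.486/0.031)·86.96·2.632^(2/3)·√0.019 = 1095 ft³/s.
Q_A = 2300 ft³/s vs Q_B = 1095 ft³/s, so channel A carries more.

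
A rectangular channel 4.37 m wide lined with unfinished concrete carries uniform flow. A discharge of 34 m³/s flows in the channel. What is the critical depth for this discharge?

For a rectangular channel, critical depth y_c = (q²/g)^(1/3) where q = Q/b = 34/4.37 = 7.78 m²/s.
So y_c = (7.78²/9.81)^(1/3) = 1.83 m.

y_c = 1.83 m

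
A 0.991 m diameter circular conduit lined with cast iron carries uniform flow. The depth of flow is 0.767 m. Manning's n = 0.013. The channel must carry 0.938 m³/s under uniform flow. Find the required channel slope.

For a circular section of diameter D = 0.991 m at depth y = 0.767 m, the central angle is θ = 2 arccos(1 − 2y/D) = 4.301 rad. Then A = (D²/8)(θ − sin θ) = 0.6406 m² and P = Dθ/2 = 2.131 m.
Hydraulic radius R = A/P = 0.6406/2.131 = 0.3006 m.
From Manning's equation, S = [nQ / (1 A R^(2/3))]² = [0.013 × 0.938 / (1 × 0.6406 × 0.3006^(2/3))]² = 0.0018.

S = 0.0018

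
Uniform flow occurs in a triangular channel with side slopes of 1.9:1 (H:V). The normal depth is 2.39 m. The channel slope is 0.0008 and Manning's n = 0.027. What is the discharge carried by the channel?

Q = 11.8 m³/s

For a triangular section with side slope z = 1.9: A = zy² = 1.9×2.39² = 10.85 m²; P = 2y√(1+z²) = 2×2.39×2.147 = 10.26 m.
Hydraulic radius R = A/P = 10.85/10.26 = 1.057 m.
Manning's equation: Q = (1/n) A R^(2/3) S^(1/2) = (1/0.027) × 10.85 × 1.057^(2/3) × 0.0008^(1/2) = 11.8 m³/s.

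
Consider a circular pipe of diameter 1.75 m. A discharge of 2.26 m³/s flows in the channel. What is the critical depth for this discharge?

At critical depth, Q² T / (g A³) = 1, i.e. A³/T = Q²/g = 2.26²/9.81 = 0.5207.
Trying y = 0.508 m: A³/T = 0.1227 — low.
Trying y = 0.888 m: A³/T = 1.052 — high.
Trying y = 0.739 m: A³/T = 0.5208 — close enough.

y_c = 0.739 m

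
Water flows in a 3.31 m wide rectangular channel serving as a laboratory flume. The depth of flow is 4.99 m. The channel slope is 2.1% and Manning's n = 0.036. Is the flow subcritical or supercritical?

subcritical

Flow area A = b·y = 3.31 × 4.99 = 16.52 m². Wetted perimeter P = b + 2y = 3.31 + 2×4.99 = 13.29 m.
Hydraulic radius R = A/P = 16.52/13.29 = 1.243 m.
V = (1/n) R^(2/3) √S = (1/0.036) × 1.243^(2/3) × √0.021 = 4.653 m/s. Hydraulic depth D_h = A/T = 16.52/3.31 = 4.99 m.
Froude number Fr = V/√(g·D_h) = 4.653/√(9.81×4.99) = 0.665, which is less than 1, so the flow is subcritical.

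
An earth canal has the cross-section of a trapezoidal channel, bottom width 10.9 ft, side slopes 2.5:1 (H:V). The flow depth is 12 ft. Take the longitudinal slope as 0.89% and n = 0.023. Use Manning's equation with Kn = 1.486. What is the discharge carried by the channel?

With bottom width b = 10.9 ft and side slope z = 2.5: A = (b + zy)y = (10.9 + 2.5×12)×12 = 490.8 ft²; P = b + 2y√(1+z²) = 10.9 + 2×12×2.693 = 75.52 ft.
Hydraulic radius R = A/P = 490.8/75.52 = 6.499 ft.
Manning's equation: Q = (1.486/n) A R^(2/3) S^(1/2) = (1.486/0.023) × 490.8 × 6.499^(2/3) × 0.0089^(1/2) = 10400 ft³/s.

Q = 10400 ft³/s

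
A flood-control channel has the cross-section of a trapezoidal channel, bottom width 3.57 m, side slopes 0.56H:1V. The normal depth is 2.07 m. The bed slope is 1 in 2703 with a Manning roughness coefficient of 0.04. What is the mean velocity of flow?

With bottom width b = 3.57 m and side slope z = 0.56: A = (b + zy)y = (3.57 + 0.56×2.07)×2.07 = 9.789 m²; P = b + 2y√(1+z²) = 3.57 + 2×2.07×1.146 = 8.315 m.
Hydraulic radius R = A/P = 9.789/8.315 = 1.177 m.
From Manning's equation, V = (1/n) R^(2/3) S^(1/2) = (1/0.04) × 1.177^(2/3) × 0.00037^(1/2) = 0.536 m/s.

V = 0.536 m/s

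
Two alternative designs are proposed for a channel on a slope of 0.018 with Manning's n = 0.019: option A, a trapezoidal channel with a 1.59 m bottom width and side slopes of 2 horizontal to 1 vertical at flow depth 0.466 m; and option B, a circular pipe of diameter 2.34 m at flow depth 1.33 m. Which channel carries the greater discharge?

Channel A: With bottom width b = 1.59 m and side slope z = 2: A = (b + zy)y = (1.59 + 2×0.466)×0.466 = 1.175 m²; P = b + 2y√(1+z²) = 1.59 + 2×0.466×2.236 = 3.674 m. Hydraulic radius R = A/P = 1.175/3.674 = 0.3199 m. Q_A = (1/0.019)·1.175·0.3199^(2/3)·√0.018 = 3.882 m³/s.
Channel B: For a circular section of diameter D = 2.34 m at depth y = 1.33 m, the central angle is θ = 2 arccos(1 − 2y/D) = 3.416 rad. Then A = (D²/8)(θ − sin θ) = 2.523 m² and P = Dθ/2 = 3.997 m. Hydraulic radius R = A/P = 2.523/3.997 = 0.6314 m. Q_B = (1/0.019)·2.523·0.6314^(2/3)·√0.018 = 13.11 m³/s.
Q_A = 3.882 m³/s vs Q_B = 13.11 m³/s, so channel B carries more.

channel B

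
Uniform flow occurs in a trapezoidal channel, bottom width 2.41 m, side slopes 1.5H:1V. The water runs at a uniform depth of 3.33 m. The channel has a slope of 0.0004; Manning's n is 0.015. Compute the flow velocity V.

V = 1.91 m/s

With bottom width b = 2.41 m and side slope z = 1.5: A = (b + zy)y = (2.41 + 1.5×3.33)×3.33 = 24.66 m²; P = b + 2y√(1+z²) = 2.41 + 2×3.33×1.803 = 14.42 m.
Hydraulic radius R = A/P = 24.66/14.42 = 1.71 m.
From Manning's equation, V = (1/n) R^(2/3) S^(1/2) = (1/0.015) × 1.71^(2/3) × 0.0004^(1/2) = 1.91 m/s.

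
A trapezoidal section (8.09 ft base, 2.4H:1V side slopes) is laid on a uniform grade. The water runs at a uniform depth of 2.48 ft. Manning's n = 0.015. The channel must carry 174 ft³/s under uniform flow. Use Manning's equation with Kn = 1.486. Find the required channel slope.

With bottom width b = 8.09 ft and side slope z = 2.4: A = (b + zy)y = (8.09 + 2.4×2.48)×2.48 = 34.82 ft²; P = b + 2y√(1+z²) = 8.09 + 2×2.48×2.6 = 20.99 ft.
Hydraulic radius R = A/P = 34.82/20.99 = 1.659 ft.
From Manning's equation, S = [nQ / (1.486 A R^(2/3))]² = [0.015 × 174 / (1.486 × 34.82 × 1.659^(2/3))]² = 0.00129.

S = 0.00129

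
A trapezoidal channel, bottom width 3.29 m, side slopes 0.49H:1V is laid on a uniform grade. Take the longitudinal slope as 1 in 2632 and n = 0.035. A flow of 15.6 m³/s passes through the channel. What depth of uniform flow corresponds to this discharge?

y_n = 3.84 m

Manning's equation rearranged: A R^(2/3) = nQ / (1·√S) = 0.035 × 15.6 / (√0.0003799) = 28.01.
At y = 4.84 m: A R^(2/3) = 42.74 — over.
At y = 2.72 m: A R^(2/3) = 15.32 — short.
At y = 3.84 m: A R^(2/3) = 28.03 — matches.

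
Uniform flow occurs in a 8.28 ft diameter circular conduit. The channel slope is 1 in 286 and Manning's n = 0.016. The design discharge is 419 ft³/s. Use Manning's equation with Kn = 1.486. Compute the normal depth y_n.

Manning's equation rearranged: A R^(2/3) = nQ / (1.486·√S) = 0.016 × 419 / (1.486 × √0.003497) = 76.3.
Try y = 7.03 ft: A R^(2/3) = 90.04 — over.
Try y = 4.17 ft: A R^(2/3) = 44.27 — short.
Try y = 5.99 ft: A R^(2/3) = 76.36 — close enough.

y_n = 5.99 ft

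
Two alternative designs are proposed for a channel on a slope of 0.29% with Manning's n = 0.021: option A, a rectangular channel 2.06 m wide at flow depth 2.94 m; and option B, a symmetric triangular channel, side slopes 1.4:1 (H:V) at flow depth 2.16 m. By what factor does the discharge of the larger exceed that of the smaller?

Channel A: Flow area A = b·y = 2.06 × 2.94 = 6.056 m². Wetted perimeter P = b + 2y = 2.06 + 2×2.94 = 7.94 m. Hydraulic radius R = A/P = 6.056/7.94 = 0.7628 m. Q_A = (1/0.021)·6.056·0.7628^(2/3)·√0.0029 = 12.97 m³/s.
Channel B: For a triangular section with side slope z = 1.4: A = zy² = 1.4×2.16² = 6.532 m²; P = 2y√(1+z²) = 2×2.16×1.72 = 7.432 m. Hydraulic radius R = A/P = 6.532/7.432 = 0.8788 m. Q_B = (1/0.021)·6.532·0.8788^(2/3)·√0.0029 = 15.37 m³/s.
The larger discharge is 15.37 m³/s and the smaller is 12.97 m³/s; the ratio is 1.19.

1.19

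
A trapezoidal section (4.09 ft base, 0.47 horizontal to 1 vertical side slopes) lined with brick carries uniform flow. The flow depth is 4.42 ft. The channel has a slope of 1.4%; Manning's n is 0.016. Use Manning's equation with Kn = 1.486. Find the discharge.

Q = 470 ft³/s

With bottom width b = 4.09 ft and side slope z = 0.47: A = (b + zy)y = (4.09 + 0.47×4.42)×4.42 = 27.26 ft²; P = b + 2y√(1+z²) = 4.09 + 2×4.42×1.105 = 13.86 ft.
Hydraulic radius R = A/P = 27.26/13.86 = 1.967 ft.
Manning's equation: Q = (1.486/n) A R^(2/3) S^(1/2) = (1.486/0.016) × 27.26 × 1.967^(2/3) × 0.014^(1/2) = 470 ft³/s.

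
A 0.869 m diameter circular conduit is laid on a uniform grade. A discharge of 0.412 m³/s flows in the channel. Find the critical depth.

At critical depth, Q² T / (g A³) = 1, i.e. A³/T = Q²/g = 0.412²/9.81 = 0.0173.
At y = 0.311 m: A³/T = 0.008323 — short.
At y = 0.376 m: A³/T = 0.01726 — close enough.

y_c = 0.376 m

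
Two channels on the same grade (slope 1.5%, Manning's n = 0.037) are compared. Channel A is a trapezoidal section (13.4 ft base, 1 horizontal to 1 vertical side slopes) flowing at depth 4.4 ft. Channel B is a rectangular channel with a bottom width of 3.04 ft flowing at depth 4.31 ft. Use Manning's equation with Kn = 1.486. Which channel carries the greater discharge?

channel A

Channel A: With bottom width b = 13.4 ft and side slope z = 1: A = (b + zy)y = (13.4 + 1×4.4)×4.4 = 78.32 ft²; P = b + 2y√(1+z²) = 13.4 + 2×4.4×1.414 = 25.85 ft. Hydraulic radius R = A/P = 78.32/25.85 = 3.03 ft. Q_A = (1.486/0.037)·78.32·3.03^(2/3)·√0.015 = 806.7 ft³/s.
Channel B: Flow area A = b·y = 3.04 × 4.31 = 13.1 ft². Wetted perimeter P = b + 2y = 3.04 + 2×4.31 = 11.66 ft. Hydraulic radius R = A/P = 13.1/11.66 = 1.124 ft. Q_B = (1.486/0.037)·13.1·1.124^(2/3)·√0.015 = 69.66 ft³/s.
Q_A = 806.7 ft³/s vs Q_B = 69.66 ft³/s, so channel A carries more.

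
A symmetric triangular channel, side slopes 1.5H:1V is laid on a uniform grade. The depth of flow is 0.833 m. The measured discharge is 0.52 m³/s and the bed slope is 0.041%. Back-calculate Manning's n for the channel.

n = 0.02

For a triangular section with side slope z = 1.5: A = zy² = 1.5×0.833² = 1.041 m²; P = 2y√(1+z²) = 2×0.833×1.803 = 3.003 m.
Hydraulic radius R = A/P = 1.041/3.003 = 0.3465 m.
Rearranging Manning's equation: n = (1/Q) A R^(2/3) S^(1/2) = (1/0.52) × 1.041 × 0.3465^(2/3) × √0.00041 = 0.02.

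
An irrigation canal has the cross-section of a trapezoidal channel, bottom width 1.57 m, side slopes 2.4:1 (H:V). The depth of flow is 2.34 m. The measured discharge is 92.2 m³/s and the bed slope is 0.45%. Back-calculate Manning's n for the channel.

n = 0.014

With bottom width b = 1.57 m and side slope z = 2.4: A = (b + zy)y = (1.57 + 2.4×2.34)×2.34 = 16.82 m²; P = b + 2y√(1+z²) = 1.57 + 2×2.34×2.6 = 13.74 m.
Hydraulic radius R = A/P = 16.82/13.74 = 1.224 m.
Rearranging Manning's equation: n = (1/Q) A R^(2/3) S^(1/2) = (1/92.2) × 16.82 × 1.224^(2/3) × √0.0045 = 0.014.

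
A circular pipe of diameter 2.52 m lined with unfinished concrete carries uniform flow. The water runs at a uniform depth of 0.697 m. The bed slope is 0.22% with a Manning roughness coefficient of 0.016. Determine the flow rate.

Q = 1.8 m³/s

For a circular section of diameter D = 2.52 m at depth y = 0.697 m, the central angle is θ = 2 arccos(1 − 2y/D) = 2.215 rad. Then A = (D²/8)(θ − sin θ) = 1.124 m² and P = Dθ/2 = 2.791 m.
Hydraulic radius R = A/P = 1.124/2.791 = 0.4026 m.
Manning's equation: Q = (1/n) A R^(2/3) S^(1/2) = (1/0.016) × 1.124 × 0.4026^(2/3) × 0.0022^(1/2) = 1.8 m³/s.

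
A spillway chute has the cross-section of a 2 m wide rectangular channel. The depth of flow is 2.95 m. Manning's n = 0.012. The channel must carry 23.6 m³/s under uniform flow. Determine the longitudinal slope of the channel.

S = 0.0034

Flow area A = b·y = 2 × 2.95 = 5.9 m². Wetted perimeter P = b + 2y = 2 + 2×2.95 = 7.9 m.
Hydraulic radius R = A/P = 5.9/7.9 = 0.7468 m.
From Manning's equation, S = [nQ / (1 A R^(2/3))]² = [0.012 × 23.6 / (1 × 5.9 × 0.7468^(2/3))]² = 0.0034.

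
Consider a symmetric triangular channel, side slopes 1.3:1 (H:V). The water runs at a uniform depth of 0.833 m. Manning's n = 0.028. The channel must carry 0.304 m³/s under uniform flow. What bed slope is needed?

For a triangular section with side slope z = 1.3: A = zy² = 1.3×0.833² = 0.9021 m²; P = 2y√(1+z²) = 2×0.833×1.64 = 2.732 m.
Hydraulic radius R = A/P = 0.9021/2.732 = 0.3301 m.
From Manning's equation, S = [nQ / (1 A R^(2/3))]² = [0.028 × 0.304 / (1 × 0.9021 × 0.3301^(2/3))]² = 0.00039.

S = 0.00039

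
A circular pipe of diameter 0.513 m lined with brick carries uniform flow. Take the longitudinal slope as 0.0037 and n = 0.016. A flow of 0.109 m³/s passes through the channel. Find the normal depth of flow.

Manning's equation rearranged: A R^(2/3) = nQ / (1·√S) = 0.016 × 0.109 / (√0.0037) = 0.02867.
Try y = 0.319 m: A R^(2/3) = 0.03727 — too large.
Try y = 0.195 m: A R^(2/3) = 0.01613 — too small.
Try y = 0.27 m: A R^(2/3) = 0.02864 — close enough.

y_n = 0.27 m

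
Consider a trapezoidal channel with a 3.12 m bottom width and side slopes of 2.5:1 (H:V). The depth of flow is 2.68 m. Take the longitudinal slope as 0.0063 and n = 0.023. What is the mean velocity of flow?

V = 4.52 m/s

With bottom width b = 3.12 m and side slope z = 2.5: A = (b + zy)y = (3.12 + 2.5×2.68)×2.68 = 26.32 m²; P = b + 2y√(1+z²) = 3.12 + 2×2.68×2.693 = 17.55 m.
Hydraulic radius R = A/P = 26.32/17.55 = 1.499 m.
From Manning's equation, V = (1/n) R^(2/3) S^(1/2) = (1/0.023) × 1.499^(2/3) × 0.0063^(1/2) = 4.52 m/s.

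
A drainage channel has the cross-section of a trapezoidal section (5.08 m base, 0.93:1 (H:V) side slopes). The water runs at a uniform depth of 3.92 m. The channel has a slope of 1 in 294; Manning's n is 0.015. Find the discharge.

Q = 223 m³/s

With bottom width b = 5.08 m and side slope z = 0.93: A = (b + zy)y = (5.08 + 0.93×3.92)×3.92 = 34.2 m²; P = b + 2y√(1+z²) = 5.08 + 2×3.92×1.366 = 15.79 m.
Hydraulic radius R = A/P = 34.2/15.79 = 2.167 m.
Manning's equation: Q = (1/n) A R^(2/3) S^(1/2) = (1/0.015) × 34.2 × 2.167^(2/3) × 0.003401^(1/2) = 223 m³/s.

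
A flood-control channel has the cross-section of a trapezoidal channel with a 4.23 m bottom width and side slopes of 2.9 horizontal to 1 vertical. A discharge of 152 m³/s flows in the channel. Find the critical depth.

y_c = 2.9 m

At critical depth, Q² T / (g A³) = 1, i.e. A³/T = Q²/g = 152²/9.81 = 2355.
At y = 2.25 m: A³/T = 820 — low.
At y = 2.9 m: A³/T = 2340 — matches.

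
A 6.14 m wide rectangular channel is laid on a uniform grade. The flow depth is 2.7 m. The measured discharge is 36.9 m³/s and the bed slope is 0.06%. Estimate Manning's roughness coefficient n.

Flow area A = b·y = 6.14 × 2.7 = 16.58 m². Wetted perimeter P = b + 2y = 6.14 + 2×2.7 = 11.54 m.
Hydraulic radius R = A/P = 16.58/11.54 = 1.437 m.
Rearranging Manning's equation: n = (1/Q) A R^(2/3) S^(1/2) = (1/36.9) × 16.58 × 1.437^(2/3) × √0.0006 = 0.014.

n = 0.014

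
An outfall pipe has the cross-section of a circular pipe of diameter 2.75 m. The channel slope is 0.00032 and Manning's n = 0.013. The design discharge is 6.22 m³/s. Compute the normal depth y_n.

Manning's equation rearranged: A R^(2/3) = nQ / (1·√S) = 0.013 × 6.22 / (√0.00032) = 4.52.
Try y = 2.56 m: A R^(2/3) = 4.975 — too large.
Try y = 1.61 m: A R^(2/3) = 2.993 — too small.
Try y = 2.2 m: A R^(2/3) = 4.522 — matches.

y_n = 2.2 m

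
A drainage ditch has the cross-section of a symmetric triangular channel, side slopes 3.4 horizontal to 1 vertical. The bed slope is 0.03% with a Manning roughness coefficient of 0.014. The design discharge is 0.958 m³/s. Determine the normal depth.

y_n = 0.69 m

Manning's equation rearranged: A R^(2/3) = nQ / (1·√S) = 0.014 × 0.958 / (√0.0003) = 0.7743.
At y = 0.843 m: A R^(2/3) = 1.321 — high.
At y = 0.69 m: A R^(2/3) = 0.7745 — close enough.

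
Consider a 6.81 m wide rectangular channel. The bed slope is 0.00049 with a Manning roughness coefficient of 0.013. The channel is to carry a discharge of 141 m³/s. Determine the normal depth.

y_n = 7 m

Manning's equation rearranged: A R^(2/3) = nQ / (1·√S) = 0.013 × 141 / (√0.00049) = 82.81.
Try y = 8.06 m: A R^(2/3) = 98.22 — high.
Try y = 5.35 m: A R^(2/3) = 59.38 — low.
Try y = 7 m: A R^(2/3) = 82.84 — ≈ 82.81.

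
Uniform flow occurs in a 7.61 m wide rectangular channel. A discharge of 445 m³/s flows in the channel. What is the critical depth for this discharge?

For a rectangular channel, critical depth y_c = (q²/g)^(1/3) where q = Q/b = 445/7.61 = 58.48 m²/s.
So y_c = (58.48²/9.81)^(1/3) = 7.04 m.

y_c = 7.04 m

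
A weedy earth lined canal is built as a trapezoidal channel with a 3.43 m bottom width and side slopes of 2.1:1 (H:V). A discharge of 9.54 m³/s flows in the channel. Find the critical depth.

At critical depth, Q² T / (g A³) = 1, i.e. A³/T = Q²/g = 9.54²/9.81 = 9.277.
Trying y = 0.561 m: A³/T = 2.986 — too small.
Trying y = 0.974 m: A³/T = 20.17 — too large.
Trying y = 0.782 m: A³/T = 9.294 — close enough.

y_c = 0.782 m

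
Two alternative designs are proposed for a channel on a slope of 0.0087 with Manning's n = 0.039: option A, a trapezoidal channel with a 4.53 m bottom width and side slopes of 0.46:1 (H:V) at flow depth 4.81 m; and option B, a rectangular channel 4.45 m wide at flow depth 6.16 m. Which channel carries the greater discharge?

Channel A: With bottom width b = 4.53 m and side slope z = 0.46: A = (b + zy)y = (4.53 + 0.46×4.81)×4.81 = 32.43 m²; P = b + 2y√(1+z²) = 4.53 + 2×4.81×1.101 = 15.12 m. Hydraulic radius R = A/P = 32.43/15.12 = 2.145 m. Q_A = (1/0.039)·32.43·2.145^(2/3)·√0.0087 = 129 m³/s.
Channel B: Flow area A = b·y = 4.45 × 6.16 = 27.41 m². Wetted perimeter P = b + 2y = 4.45 + 2×6.16 = 16.77 m. Hydraulic radius R = A/P = 27.41/16.77 = 1.635 m. Q_B = (1/0.039)·27.41·1.635^(2/3)·√0.0087 = 90.97 m³/s.
Q_A = 129 m³/s vs Q_B = 90.97 m³/s, so channel A carries more.

channel A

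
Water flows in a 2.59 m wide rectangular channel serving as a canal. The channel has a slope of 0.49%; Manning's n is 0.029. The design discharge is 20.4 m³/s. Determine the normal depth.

y_n = 3.4 m

Manning's equation rearranged: A R^(2/3) = nQ / (1·√S) = 0.029 × 20.4 / (√0.0049) = 8.451.
Try y = 3.76 m: A R^(2/3) = 9.498 — over.
Try y = 3.06 m: A R^(2/3) = 7.442 — short.
Try y = 3.4 m: A R^(2/3) = 8.437 — close enough.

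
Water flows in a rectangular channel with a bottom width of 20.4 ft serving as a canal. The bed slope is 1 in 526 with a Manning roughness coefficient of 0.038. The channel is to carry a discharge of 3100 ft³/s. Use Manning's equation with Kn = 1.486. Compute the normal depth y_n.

Manning's equation rearranged: A R^(2/3) = nQ / (1.486·√S) = 0.038 × 3100 / (1.486 × √0.001901) = 1818.
At y = 18.4 ft: A R^(2/3) = 1316 — short.
At y = 24 ft: A R^(2/3) = 1818 — close enough.

y_n = 24 ft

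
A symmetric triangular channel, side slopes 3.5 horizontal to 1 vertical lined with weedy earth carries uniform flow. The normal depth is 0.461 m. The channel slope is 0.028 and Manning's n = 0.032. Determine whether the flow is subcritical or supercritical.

For a triangular section with side slope z = 3.5: A = zy² = 3.5×0.461² = 0.7438 m²; P = 2y√(1+z²) = 2×0.461×3.64 = 3.356 m.
Hydraulic radius R = A/P = 0.7438/3.356 = 0.2216 m.
V = (1/n) R^(2/3) √S = (1/0.032) × 0.2216^(2/3) × √0.028 = 1.915 m/s. Hydraulic depth D_h = A/T = 0.7438/3.227 = 0.2305 m.
Froude number Fr = V/√(g·D_h) = 1.915/√(9.81×0.2305) = 1.27, which is greater than 1, so the flow is supercritical.

supercritical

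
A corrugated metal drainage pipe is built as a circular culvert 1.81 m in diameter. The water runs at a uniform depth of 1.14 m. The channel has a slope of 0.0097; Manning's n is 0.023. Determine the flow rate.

Q = 4.69 m³/s

For a circular section of diameter D = 1.81 m at depth y = 1.14 m, the central angle is θ = 2 arccos(1 − 2y/D) = 3.667 rad. Then A = (D²/8)(θ − sin θ) = 1.707 m² and P = Dθ/2 = 3.319 m.
Hydraulic radius R = A/P = 1.707/3.319 = 0.5144 m.
Manning's equation: Q = (1/n) A R^(2/3) S^(1/2) = (1/0.023) × 1.707 × 0.5144^(2/3) × 0.0097^(1/2) = 4.69 m³/s.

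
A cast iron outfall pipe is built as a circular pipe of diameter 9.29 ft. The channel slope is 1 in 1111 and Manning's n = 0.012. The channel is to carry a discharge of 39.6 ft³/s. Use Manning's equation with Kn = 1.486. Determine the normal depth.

Manning's equation rearranged: A R^(2/3) = nQ / (1.486·√S) = 0.012 × 39.6 / (1.486 × √0.0009001) = 10.66.
Try y = 2.04 ft: A R^(2/3) = 12.57 — too large.
Try y = 1.88 ft: A R^(2/3) = 10.66 — ≈ 10.66.

y_n = 1.88 ft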